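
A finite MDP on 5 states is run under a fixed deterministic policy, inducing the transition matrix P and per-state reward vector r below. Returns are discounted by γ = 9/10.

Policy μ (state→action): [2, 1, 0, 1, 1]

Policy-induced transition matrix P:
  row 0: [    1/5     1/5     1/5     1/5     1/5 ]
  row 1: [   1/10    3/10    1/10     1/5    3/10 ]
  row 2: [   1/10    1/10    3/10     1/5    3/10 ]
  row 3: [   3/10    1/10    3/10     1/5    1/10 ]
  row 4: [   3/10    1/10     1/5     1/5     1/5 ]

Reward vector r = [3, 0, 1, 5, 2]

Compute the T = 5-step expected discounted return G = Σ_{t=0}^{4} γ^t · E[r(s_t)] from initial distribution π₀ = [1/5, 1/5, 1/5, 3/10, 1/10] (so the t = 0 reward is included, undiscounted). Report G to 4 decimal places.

t=0: π = [0.2000, 0.2000, 0.2000, 0.3000, 0.1000], E[r] = 2.5000, γ^t·E[r] = 2.500000, running G = 2.500000
t=1: π = [0.2000, 0.1600, 0.2300, 0.2000, 0.2100], E[r] = 2.2500, γ^t·E[r] = 2.025000, running G = 4.525000
t=2: π = [0.2020, 0.1520, 0.2270, 0.2000, 0.2190], E[r] = 2.2710, γ^t·E[r] = 1.839510, running G = 6.364510
t=3: π = [0.2040, 0.1506, 0.2275, 0.2000, 0.2179], E[r] = 2.2753, γ^t·E[r] = 1.658694, running G = 8.023204
t=4: π = [0.2040, 0.1505, 0.2277, 0.2000, 0.2178], E[r] = 2.2753, γ^t·E[r] = 1.492792, running G = 9.515995

G = 9.5160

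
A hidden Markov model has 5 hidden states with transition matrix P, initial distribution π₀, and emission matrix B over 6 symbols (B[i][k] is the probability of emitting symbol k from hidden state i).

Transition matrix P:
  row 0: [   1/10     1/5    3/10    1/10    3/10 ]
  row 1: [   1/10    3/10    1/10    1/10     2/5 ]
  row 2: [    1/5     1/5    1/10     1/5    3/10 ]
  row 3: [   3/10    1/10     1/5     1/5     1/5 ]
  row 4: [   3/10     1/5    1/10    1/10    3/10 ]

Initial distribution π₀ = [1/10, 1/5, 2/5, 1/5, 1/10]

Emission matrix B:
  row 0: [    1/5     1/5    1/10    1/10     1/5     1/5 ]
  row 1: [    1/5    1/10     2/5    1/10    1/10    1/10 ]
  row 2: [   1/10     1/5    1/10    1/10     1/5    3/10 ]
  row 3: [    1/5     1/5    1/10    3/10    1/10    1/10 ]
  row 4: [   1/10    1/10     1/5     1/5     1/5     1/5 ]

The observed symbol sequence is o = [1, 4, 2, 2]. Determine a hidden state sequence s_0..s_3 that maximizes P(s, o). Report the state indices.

t=0: δ = [2.000e-02, 2.000e-02, 8.000e-02, 4.000e-02, 1.000e-02]  (obs o_0=1)
t=1: δ = [3.200e-03, 1.600e-03, 1.600e-03, 1.600e-03, 4.800e-03]  ψ = [2, 2, 2, 2, 2]  (obs o_1=4)
t=2: δ = [1.440e-04, 3.840e-04, 9.600e-05, 4.800e-05, 2.880e-04]  ψ = [4, 4, 0, 4, 4]  (obs o_2=2)
t=3: δ = [8.640e-06, 4.608e-05, 4.320e-06, 3.840e-06, 3.072e-05]  ψ = [4, 1, 0, 1, 1]  (obs o_3=2)
backtrack: best end state = 1; path = [2, 4, 1, 1]

path = [2, 4, 1, 1]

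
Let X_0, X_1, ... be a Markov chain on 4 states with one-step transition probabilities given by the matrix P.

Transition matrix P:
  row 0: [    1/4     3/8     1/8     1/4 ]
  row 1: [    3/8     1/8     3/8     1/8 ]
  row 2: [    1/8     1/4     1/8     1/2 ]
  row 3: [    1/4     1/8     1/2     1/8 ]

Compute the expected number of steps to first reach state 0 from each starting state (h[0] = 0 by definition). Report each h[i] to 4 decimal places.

First-step conditioning: h[0] = 0; for i ≠ 0, h[i] = 1 + Σ_k P[i][k]·h[k].
  h[1] = 1 + 1/8·h[1] + 3/8·h[2] + 1/8·h[3]
  h[2] = 1 + 1/4·h[1] + 1/8·h[2] + 1/2·h[3]
  h[3] = 1 + 1/8·h[1] + 1/2·h[2] + 1/8·h[3]
Solving the 3×3 linear system over states ≠ 0 gives exactly h = [0, 308/81, 128/27, 356/81] (h[0] = 0 is the target).

h = [0.0000, 3.8025, 4.7407, 4.3951]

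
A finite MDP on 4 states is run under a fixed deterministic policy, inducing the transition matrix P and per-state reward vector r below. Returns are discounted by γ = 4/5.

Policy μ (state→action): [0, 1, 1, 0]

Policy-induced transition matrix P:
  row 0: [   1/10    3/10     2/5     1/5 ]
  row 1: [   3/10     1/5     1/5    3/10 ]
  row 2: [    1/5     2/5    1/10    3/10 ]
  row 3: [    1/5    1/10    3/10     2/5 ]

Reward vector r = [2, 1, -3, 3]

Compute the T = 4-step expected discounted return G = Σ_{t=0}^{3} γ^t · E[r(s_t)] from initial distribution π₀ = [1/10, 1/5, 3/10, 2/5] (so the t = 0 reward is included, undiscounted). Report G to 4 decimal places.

G = 2.4134

t=0: π = [0.1000, 0.2000, 0.3000, 0.4000], E[r] = 0.7000, γ^t·E[r] = 0.700000, running G = 0.700000
t=1: π = [0.2100, 0.2300, 0.2300, 0.3300], E[r] = 0.9500, γ^t·E[r] = 0.760000, running G = 1.460000
t=2: π = [0.2020, 0.2340, 0.2520, 0.3120], E[r] = 0.8180, γ^t·E[r] = 0.523520, running G = 1.983520
t=3: π = [0.2032, 0.2394, 0.2464, 0.3110], E[r] = 0.8396, γ^t·E[r] = 0.429875, running G = 2.413395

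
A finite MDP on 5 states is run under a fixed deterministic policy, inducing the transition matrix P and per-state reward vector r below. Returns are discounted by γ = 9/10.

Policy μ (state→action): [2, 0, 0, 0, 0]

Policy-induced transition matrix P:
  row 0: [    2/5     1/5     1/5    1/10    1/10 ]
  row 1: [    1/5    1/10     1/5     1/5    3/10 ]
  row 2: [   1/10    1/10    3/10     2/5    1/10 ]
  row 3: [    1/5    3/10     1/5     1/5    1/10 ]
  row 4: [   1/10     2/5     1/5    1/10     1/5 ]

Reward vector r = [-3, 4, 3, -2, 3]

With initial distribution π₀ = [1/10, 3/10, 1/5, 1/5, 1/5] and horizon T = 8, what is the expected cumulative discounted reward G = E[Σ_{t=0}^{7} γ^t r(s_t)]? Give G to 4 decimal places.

t=0: π = [0.1000, 0.3000, 0.2000, 0.2000, 0.2000], E[r] = 1.7000, γ^t·E[r] = 1.700000, running G = 1.700000
t=1: π = [0.1800, 0.2100, 0.2200, 0.2100, 0.1800], E[r] = 1.0800, γ^t·E[r] = 0.972000, running G = 2.672000
t=2: π = [0.1960, 0.2140, 0.2220, 0.2080, 0.1600], E[r] = 0.9980, γ^t·E[r] = 0.808380, running G = 3.480380
t=3: π = [0.2010, 0.2092, 0.2222, 0.2088, 0.1588], E[r] = 0.9592, γ^t·E[r] = 0.699257, running G = 4.179637
t=4: π = [0.2021, 0.2095, 0.2222, 0.2085, 0.1577], E[r] = 0.9546, γ^t·E[r] = 0.626313, running G = 4.805950
t=5: π = [0.2024, 0.2092, 0.2222, 0.2085, 0.1577], E[r] = 0.9524, γ^t·E[r] = 0.562354, running G = 5.368304
t=6: π = [0.2025, 0.2092, 0.2222, 0.2084, 0.1576], E[r] = 0.9521, γ^t·E[r] = 0.505979, running G = 5.874283
t=7: π = [0.2025, 0.2092, 0.2222, 0.2084, 0.1576], E[r] = 0.9520, γ^t·E[r] = 0.455317, running G = 6.329601

G = 6.3296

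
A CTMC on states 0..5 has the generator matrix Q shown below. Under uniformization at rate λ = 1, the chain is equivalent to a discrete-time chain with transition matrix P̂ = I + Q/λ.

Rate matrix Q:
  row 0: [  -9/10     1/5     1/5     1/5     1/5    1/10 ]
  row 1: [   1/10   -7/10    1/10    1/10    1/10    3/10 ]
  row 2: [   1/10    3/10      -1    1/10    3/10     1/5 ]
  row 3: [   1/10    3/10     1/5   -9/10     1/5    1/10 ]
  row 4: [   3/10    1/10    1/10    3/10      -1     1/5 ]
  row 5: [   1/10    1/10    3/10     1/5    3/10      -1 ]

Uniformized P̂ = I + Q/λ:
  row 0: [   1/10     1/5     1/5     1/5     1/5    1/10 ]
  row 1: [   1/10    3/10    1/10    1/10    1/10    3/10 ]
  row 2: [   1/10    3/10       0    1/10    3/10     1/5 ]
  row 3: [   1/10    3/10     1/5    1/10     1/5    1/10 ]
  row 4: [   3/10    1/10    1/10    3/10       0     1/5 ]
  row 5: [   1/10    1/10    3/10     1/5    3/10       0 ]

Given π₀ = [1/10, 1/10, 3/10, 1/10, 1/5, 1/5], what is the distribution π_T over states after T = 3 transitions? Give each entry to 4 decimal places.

t=0: π = [0.1000, 0.1000, 0.3000, 0.1000, 0.2000, 0.2000]
t=1: π = [0.1400, 0.2100, 0.1300, 0.1700, 0.2000, 0.1500]
t=2: π = [0.1400, 0.2160, 0.1480, 0.1690, 0.1670, 0.1600]
t=3: π = [0.1334, 0.2206, 0.1481, 0.1634, 0.1758, 0.1587]

π = [0.1334, 0.2206, 0.1481, 0.1634, 0.1758, 0.1587]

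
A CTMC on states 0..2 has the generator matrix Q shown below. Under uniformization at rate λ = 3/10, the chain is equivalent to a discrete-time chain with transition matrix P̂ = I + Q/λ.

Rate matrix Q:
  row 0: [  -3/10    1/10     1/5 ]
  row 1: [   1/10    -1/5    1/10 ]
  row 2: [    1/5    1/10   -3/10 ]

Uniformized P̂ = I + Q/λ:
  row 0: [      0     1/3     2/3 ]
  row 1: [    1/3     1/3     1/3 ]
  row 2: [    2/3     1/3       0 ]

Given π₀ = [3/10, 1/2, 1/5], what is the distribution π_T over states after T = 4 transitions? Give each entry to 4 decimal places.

π = [0.3432, 0.3333, 0.3235]

t=0: π = [0.3000, 0.5000, 0.2000]
t=1: π = [0.3000, 0.3333, 0.3667]
t=2: π = [0.3556, 0.3333, 0.3111]
t=3: π = [0.3185, 0.3333, 0.3481]
t=4: π = [0.3432, 0.3333, 0.3235]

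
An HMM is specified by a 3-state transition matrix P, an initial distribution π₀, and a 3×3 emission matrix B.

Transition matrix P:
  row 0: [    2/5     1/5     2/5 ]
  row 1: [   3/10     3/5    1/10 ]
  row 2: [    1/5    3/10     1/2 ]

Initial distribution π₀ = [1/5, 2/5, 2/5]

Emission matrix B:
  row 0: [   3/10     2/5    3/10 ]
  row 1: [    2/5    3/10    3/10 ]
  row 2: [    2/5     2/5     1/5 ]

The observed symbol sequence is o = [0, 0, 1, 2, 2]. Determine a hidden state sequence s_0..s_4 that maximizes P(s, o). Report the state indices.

t=0: δ = [6.000e-02, 1.600e-01, 1.600e-01]  (obs o_0=0)
t=1: δ = [1.440e-02, 3.840e-02, 3.200e-02]  ψ = [1, 1, 2]  (obs o_1=0)
t=2: δ = [4.608e-03, 6.912e-03, 6.400e-03]  ψ = [1, 1, 2]  (obs o_2=1)
t=3: δ = [6.221e-04, 1.244e-03, 6.400e-04]  ψ = [1, 1, 2]  (obs o_3=2)
t=4: δ = [1.120e-04, 2.239e-04, 6.400e-05]  ψ = [1, 1, 2]  (obs o_4=2)
backtrack: best end state = 1; path = [1, 1, 1, 1, 1]

path = [1, 1, 1, 1, 1]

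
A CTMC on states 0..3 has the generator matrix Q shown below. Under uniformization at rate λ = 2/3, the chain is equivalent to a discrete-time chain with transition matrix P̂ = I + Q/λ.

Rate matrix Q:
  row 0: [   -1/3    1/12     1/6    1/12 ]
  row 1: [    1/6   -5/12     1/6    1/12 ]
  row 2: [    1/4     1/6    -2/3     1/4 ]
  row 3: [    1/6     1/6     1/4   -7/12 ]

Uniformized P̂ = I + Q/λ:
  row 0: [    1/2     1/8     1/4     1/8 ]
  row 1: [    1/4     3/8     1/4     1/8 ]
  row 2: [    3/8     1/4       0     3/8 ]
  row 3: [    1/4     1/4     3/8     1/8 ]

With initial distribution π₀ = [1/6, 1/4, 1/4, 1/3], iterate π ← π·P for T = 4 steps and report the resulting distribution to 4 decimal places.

t=0: π = [0.1667, 0.2500, 0.2500, 0.3333]
t=1: π = [0.3229, 0.2604, 0.2292, 0.1875]
t=2: π = [0.3594, 0.2422, 0.2161, 0.1823]
t=3: π = [0.3669, 0.2354, 0.2188, 0.1790]
t=4: π = [0.3691, 0.2336, 0.2177, 0.1797]

π = [0.3691, 0.2336, 0.2177, 0.1797]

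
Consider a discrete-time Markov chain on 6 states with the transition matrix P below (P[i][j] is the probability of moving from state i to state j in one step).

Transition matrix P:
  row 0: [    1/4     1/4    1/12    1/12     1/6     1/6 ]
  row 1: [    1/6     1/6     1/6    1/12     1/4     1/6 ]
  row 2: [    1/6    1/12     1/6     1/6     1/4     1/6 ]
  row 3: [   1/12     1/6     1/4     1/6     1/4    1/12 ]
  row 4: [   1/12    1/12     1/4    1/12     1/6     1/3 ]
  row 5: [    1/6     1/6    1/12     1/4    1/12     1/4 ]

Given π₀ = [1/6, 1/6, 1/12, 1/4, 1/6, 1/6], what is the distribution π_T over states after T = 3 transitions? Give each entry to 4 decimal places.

t=0: π = [0.1667, 0.1667, 0.0833, 0.2500, 0.1667, 0.1667]
t=1: π = [0.1458, 0.1597, 0.1736, 0.1389, 0.1944, 0.1875]
t=2: π = [0.1510, 0.1481, 0.1667, 0.1406, 0.1904, 0.2031]
t=3: π = [0.1517, 0.1495, 0.1647, 0.1428, 0.1877, 0.2036]

π = [0.1517, 0.1495, 0.1647, 0.1428, 0.1877, 0.2036]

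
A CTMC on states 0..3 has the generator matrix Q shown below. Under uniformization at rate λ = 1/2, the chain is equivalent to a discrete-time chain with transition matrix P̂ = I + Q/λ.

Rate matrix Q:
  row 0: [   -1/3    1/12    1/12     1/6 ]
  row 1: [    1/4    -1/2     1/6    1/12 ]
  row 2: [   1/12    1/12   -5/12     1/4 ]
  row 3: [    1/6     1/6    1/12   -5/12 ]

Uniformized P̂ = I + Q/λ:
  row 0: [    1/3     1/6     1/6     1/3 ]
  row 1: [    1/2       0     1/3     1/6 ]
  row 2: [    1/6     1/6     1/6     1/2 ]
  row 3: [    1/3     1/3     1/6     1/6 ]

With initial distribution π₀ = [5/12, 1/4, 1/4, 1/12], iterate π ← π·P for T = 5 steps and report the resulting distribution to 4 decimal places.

t=0: π = [0.4167, 0.2500, 0.2500, 0.0833]
t=1: π = [0.3333, 0.1389, 0.2083, 0.3194]
t=2: π = [0.3218, 0.1968, 0.1898, 0.2917]
t=3: π = [0.3345, 0.1825, 0.1995, 0.2836]
t=4: π = [0.3305, 0.1835, 0.1971, 0.2889]
t=5: π = [0.3311, 0.1842, 0.1973, 0.2874]

π = [0.3311, 0.1842, 0.1973, 0.2874]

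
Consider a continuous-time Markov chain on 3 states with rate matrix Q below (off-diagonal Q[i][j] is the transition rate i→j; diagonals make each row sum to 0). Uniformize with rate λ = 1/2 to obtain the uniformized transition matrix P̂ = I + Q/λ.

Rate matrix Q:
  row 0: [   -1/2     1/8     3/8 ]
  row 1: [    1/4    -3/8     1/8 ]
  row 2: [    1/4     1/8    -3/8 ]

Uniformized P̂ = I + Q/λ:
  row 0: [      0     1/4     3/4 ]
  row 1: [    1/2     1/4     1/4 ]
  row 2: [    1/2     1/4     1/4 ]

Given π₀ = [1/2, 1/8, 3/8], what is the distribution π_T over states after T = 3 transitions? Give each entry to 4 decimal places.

π = [0.3125, 0.2500, 0.4375]

t=0: π = [0.5000, 0.1250, 0.3750]
t=1: π = [0.2500, 0.2500, 0.5000]
t=2: π = [0.3750, 0.2500, 0.3750]
t=3: π = [0.3125, 0.2500, 0.4375]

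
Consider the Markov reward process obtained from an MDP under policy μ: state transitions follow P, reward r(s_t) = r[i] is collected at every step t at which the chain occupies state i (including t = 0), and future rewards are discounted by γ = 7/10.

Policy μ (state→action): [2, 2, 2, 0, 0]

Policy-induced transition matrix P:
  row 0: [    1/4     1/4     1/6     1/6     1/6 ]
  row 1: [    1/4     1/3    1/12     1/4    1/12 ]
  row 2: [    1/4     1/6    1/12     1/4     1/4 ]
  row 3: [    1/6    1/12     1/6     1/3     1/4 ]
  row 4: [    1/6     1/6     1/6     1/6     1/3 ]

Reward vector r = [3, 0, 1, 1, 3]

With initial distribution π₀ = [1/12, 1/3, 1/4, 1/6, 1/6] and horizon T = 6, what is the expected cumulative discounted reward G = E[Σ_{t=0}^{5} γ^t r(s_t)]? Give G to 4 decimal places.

G = 4.3651

t=0: π = [0.0833, 0.3333, 0.2500, 0.1667, 0.1667], E[r] = 1.1667, γ^t·E[r] = 1.166667, running G = 1.166667
t=1: π = [0.2222, 0.2153, 0.1181, 0.2431, 0.2014], E[r] = 1.6319, γ^t·E[r] = 1.142361, running G = 2.309028
t=2: π = [0.2130, 0.2008, 0.1389, 0.2350, 0.2124], E[r] = 1.6499, γ^t·E[r] = 0.808443, running G = 3.117471
t=3: π = [0.2127, 0.1983, 0.1384, 0.2341, 0.2165], E[r] = 1.6601, γ^t·E[r] = 0.569417, running G = 3.686888
t=4: π = [0.2124, 0.1979, 0.1386, 0.2337, 0.2173], E[r] = 1.6615, γ^t·E[r] = 0.398924, running G = 4.085812
t=5: π = [0.2124, 0.1979, 0.1386, 0.2337, 0.2174], E[r] = 1.6618, γ^t·E[r] = 0.279295, running G = 4.365107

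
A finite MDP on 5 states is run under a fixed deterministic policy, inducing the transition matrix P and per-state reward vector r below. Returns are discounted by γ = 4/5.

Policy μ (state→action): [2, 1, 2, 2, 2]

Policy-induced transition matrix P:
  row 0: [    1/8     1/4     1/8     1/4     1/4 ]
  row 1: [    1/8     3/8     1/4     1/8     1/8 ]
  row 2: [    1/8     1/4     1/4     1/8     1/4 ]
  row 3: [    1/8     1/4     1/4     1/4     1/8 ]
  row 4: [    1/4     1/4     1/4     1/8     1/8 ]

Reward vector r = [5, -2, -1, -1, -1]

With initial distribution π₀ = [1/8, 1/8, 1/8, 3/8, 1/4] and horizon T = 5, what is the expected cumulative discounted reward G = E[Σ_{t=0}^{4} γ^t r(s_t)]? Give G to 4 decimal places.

G = -1.2777

t=0: π = [0.1250, 0.1250, 0.1250, 0.3750, 0.2500], E[r] = -0.3750, γ^t·E[r] = -0.375000, running G = -0.375000
t=1: π = [0.1563, 0.2656, 0.2344, 0.1875, 0.1563], E[r] = -0.3281, γ^t·E[r] = -0.262500, running G = -0.637500
t=2: π = [0.1445, 0.2832, 0.2305, 0.1680, 0.1738], E[r] = -0.4160, γ^t·E[r] = -0.266250, running G = -0.903750
t=3: π = [0.1467, 0.2854, 0.2319, 0.1641, 0.1719], E[r] = -0.4050, γ^t·E[r] = -0.207375, running G = -1.111125
t=4: π = [0.1465, 0.2857, 0.2317, 0.1638, 0.1723], E[r] = -0.4068, γ^t·E[r] = -0.166613, running G = -1.277738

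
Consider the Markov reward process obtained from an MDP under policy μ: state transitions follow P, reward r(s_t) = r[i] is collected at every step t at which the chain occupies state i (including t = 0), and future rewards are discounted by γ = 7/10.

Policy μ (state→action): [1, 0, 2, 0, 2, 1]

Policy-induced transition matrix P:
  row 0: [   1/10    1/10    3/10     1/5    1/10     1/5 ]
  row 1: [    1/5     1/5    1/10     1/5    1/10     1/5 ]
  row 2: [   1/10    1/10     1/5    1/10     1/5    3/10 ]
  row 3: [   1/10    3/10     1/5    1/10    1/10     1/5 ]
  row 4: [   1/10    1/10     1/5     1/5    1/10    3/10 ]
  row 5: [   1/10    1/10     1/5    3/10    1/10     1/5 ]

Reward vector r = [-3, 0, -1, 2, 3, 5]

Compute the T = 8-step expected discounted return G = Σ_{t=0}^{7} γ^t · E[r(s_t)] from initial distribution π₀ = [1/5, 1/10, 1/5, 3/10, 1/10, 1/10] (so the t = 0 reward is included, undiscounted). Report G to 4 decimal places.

G = 3.4462

t=0: π = [0.2000, 0.1000, 0.2000, 0.3000, 0.1000, 0.1000], E[r] = 0.6000, γ^t·E[r] = 0.600000, running G = 0.600000
t=1: π = [0.1100, 0.1700, 0.2100, 0.1600, 0.1200, 0.2300], E[r] = 1.2900, γ^t·E[r] = 0.903000, running G = 1.503000
t=2: π = [0.1170, 0.1490, 0.1940, 0.1860, 0.1210, 0.2330], E[r] = 1.3550, γ^t·E[r] = 0.663950, running G = 2.166950
t=3: π = [0.1149, 0.1521, 0.1968, 0.1853, 0.1194, 0.2315], E[r] = 1.3448, γ^t·E[r] = 0.461266, running G = 2.628216
t=4: π = [0.1152, 0.1523, 0.1963, 0.1849, 0.1197, 0.2316], E[r] = 1.3451, γ^t·E[r] = 0.322961, running G = 2.951177
t=5: π = [0.1152, 0.1522, 0.1963, 0.1850, 0.1196, 0.2316], E[r] = 1.3450, γ^t·E[r] = 0.226049, running G = 3.177226
t=6: π = [0.1152, 0.1522, 0.1963, 0.1850, 0.1196, 0.2316], E[r] = 1.3449, γ^t·E[r] = 0.158230, running G = 3.335457
t=7: π = [0.1152, 0.1522, 0.1963, 0.1850, 0.1196, 0.2316], E[r] = 1.3449, γ^t·E[r] = 0.110762, running G = 3.446218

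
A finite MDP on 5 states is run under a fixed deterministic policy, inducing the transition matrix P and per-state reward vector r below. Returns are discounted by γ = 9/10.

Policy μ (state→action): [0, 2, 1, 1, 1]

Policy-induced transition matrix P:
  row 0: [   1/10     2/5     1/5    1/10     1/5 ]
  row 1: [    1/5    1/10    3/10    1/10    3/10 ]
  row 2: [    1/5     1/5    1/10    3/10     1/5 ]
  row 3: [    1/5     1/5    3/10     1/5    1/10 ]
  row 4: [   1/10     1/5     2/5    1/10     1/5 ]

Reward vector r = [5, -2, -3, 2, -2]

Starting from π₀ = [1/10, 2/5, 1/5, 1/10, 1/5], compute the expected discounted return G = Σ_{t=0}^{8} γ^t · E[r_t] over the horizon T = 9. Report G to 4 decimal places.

t=0: π = [0.1000, 0.4000, 0.2000, 0.1000, 0.2000], E[r] = -1.1000, γ^t·E[r] = -1.100000, running G = -1.100000
t=1: π = [0.1700, 0.1800, 0.2700, 0.1500, 0.2300], E[r] = -0.4800, γ^t·E[r] = -0.432000, running G = -1.532000
t=2: π = [0.1600, 0.2160, 0.2520, 0.1690, 0.2030], E[r] = -0.4560, γ^t·E[r] = -0.369360, running G = -1.901360
t=3: π = [0.1637, 0.2104, 0.2539, 0.1673, 0.2047], E[r] = -0.4388, γ^t·E[r] = -0.319885, running G = -2.221245
t=4: π = [0.1632, 0.2117, 0.2533, 0.1675, 0.2043], E[r] = -0.4412, γ^t·E[r] = -0.289445, running G = -2.510690
t=5: π = [0.1633, 0.2115, 0.2535, 0.1674, 0.2044], E[r] = -0.4410, γ^t·E[r] = -0.260418, running G = -2.771108
t=6: π = [0.1632, 0.2115, 0.2534, 0.1674, 0.2044], E[r] = -0.4411, γ^t·E[r] = -0.234403, running G = -3.005511
t=7: π = [0.1632, 0.2115, 0.2534, 0.1674, 0.2044], E[r] = -0.4411, γ^t·E[r] = -0.210960, running G = -3.216471
t=8: π = [0.1632, 0.2115, 0.2534, 0.1674, 0.2044], E[r] = -0.4411, γ^t·E[r] = -0.189864, running G = -3.406334

G = -3.4063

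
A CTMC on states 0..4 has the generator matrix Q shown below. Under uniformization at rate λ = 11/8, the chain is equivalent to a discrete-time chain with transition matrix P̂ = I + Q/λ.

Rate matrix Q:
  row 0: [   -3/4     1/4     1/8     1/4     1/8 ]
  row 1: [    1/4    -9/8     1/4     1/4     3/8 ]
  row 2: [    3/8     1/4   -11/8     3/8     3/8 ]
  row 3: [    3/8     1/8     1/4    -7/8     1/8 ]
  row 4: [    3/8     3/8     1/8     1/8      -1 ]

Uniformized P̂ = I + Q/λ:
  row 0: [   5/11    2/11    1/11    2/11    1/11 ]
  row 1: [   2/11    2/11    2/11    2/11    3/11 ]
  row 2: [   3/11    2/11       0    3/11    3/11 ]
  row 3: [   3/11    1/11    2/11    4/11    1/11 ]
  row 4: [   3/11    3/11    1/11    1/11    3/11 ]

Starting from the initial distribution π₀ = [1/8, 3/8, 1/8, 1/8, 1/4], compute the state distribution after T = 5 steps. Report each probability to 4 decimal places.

π = [0.3134, 0.1784, 0.1161, 0.2153, 0.1768]

t=0: π = [0.1250, 0.3750, 0.1250, 0.1250, 0.2500]
t=1: π = [0.2614, 0.1932, 0.1250, 0.1932, 0.2273]
t=2: π = [0.3027, 0.1849, 0.1147, 0.2076, 0.1901]
t=3: π = [0.3110, 0.1802, 0.1162, 0.2127, 0.1799]
t=4: π = [0.3129, 0.1788, 0.1161, 0.2147, 0.1775]
t=5: π = [0.3134, 0.1784, 0.1161, 0.2153, 0.1768]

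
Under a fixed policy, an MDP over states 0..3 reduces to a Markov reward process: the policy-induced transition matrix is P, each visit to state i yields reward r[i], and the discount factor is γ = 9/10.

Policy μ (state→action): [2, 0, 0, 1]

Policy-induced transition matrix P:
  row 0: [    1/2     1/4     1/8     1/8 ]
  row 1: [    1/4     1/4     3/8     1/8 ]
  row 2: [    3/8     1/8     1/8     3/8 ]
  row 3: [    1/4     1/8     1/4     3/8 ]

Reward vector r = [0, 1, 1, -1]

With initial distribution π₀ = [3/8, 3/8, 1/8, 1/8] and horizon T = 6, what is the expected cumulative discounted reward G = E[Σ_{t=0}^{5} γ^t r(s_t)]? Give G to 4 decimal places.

t=0: π = [0.3750, 0.3750, 0.1250, 0.1250], E[r] = 0.3750, γ^t·E[r] = 0.375000, running G = 0.375000
t=1: π = [0.3594, 0.2188, 0.2344, 0.1875], E[r] = 0.2656, γ^t·E[r] = 0.239063, running G = 0.614063
t=2: π = [0.3691, 0.1973, 0.2031, 0.2305], E[r] = 0.1699, γ^t·E[r] = 0.137637, running G = 0.751699
t=3: π = [0.3677, 0.1958, 0.2031, 0.2334], E[r] = 0.1655, γ^t·E[r] = 0.120669, running G = 0.872369
t=4: π = [0.3673, 0.1954, 0.2031, 0.2341], E[r] = 0.1644, γ^t·E[r] = 0.107882, running G = 0.980250
t=5: π = [0.3672, 0.1953, 0.2031, 0.2343], E[r] = 0.1642, γ^t·E[r] = 0.096931, running G = 1.077182

G = 1.0772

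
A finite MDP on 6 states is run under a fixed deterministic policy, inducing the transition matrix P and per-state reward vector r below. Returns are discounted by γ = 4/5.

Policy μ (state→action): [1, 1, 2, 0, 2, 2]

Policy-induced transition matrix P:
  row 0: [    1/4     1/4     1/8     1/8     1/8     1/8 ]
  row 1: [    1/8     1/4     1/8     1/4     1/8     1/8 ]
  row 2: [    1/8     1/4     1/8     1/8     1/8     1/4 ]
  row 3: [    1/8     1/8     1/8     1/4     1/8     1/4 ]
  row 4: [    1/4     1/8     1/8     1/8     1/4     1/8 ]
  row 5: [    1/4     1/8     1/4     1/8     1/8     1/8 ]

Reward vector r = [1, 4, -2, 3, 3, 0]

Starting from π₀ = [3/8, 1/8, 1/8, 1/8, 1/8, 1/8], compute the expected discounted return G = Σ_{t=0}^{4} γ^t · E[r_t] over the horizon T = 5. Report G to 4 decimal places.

G = 5.1770

t=0: π = [0.3750, 0.1250, 0.1250, 0.1250, 0.1250, 0.1250], E[r] = 1.3750, γ^t·E[r] = 1.375000, running G = 1.375000
t=1: π = [0.2031, 0.2031, 0.1406, 0.1563, 0.1406, 0.1563], E[r] = 1.6250, γ^t·E[r] = 1.300000, running G = 2.675000
t=2: π = [0.1875, 0.1934, 0.1445, 0.1699, 0.1426, 0.1621], E[r] = 1.6094, γ^t·E[r] = 1.030000, running G = 3.705000
t=3: π = [0.1865, 0.1907, 0.1453, 0.1704, 0.1428, 0.1643], E[r] = 1.5984, γ^t·E[r] = 0.818375, running G = 4.523375
t=4: π = [0.1867, 0.1903, 0.1455, 0.1701, 0.1429, 0.1645], E[r] = 1.5958, γ^t·E[r] = 0.653650, running G = 5.177025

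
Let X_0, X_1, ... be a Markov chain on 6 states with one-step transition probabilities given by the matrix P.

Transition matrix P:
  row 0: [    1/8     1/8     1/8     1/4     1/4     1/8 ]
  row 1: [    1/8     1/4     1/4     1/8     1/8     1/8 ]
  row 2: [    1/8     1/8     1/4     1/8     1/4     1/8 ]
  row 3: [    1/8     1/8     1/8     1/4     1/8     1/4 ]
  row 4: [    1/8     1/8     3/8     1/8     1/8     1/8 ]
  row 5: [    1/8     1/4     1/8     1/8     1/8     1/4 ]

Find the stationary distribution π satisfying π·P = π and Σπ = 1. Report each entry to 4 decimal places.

Balance equations π_j = Σ_i π_i·P[i][j]:
  π_0 = 1/8·π_0 + 1/8·π_1 + 1/8·π_2 + 1/8·π_3 + 1/8·π_4 + 1/8·π_5
  π_1 = 1/8·π_0 + 1/4·π_1 + 1/8·π_2 + 1/8·π_3 + 1/8·π_4 + 1/4·π_5
  π_2 = 1/8·π_0 + 1/4·π_1 + 1/4·π_2 + 1/8·π_3 + 3/8·π_4 + 1/8·π_5
  π_3 = 1/4·π_0 + 1/8·π_1 + 1/8·π_2 + 1/4·π_3 + 1/8·π_4 + 1/8·π_5
  π_4 = 1/4·π_0 + 1/8·π_1 + 1/4·π_2 + 1/8·π_3 + 1/8·π_4 + 1/8·π_5
  normalize: π_0 + π_1 + π_2 + π_3 + π_4 + π_5 = 1
Solving the linear system gives exactly π = [1/8, 457/2744, 5297/24696, 9/56, 4135/24696, 65/392].

π = [0.1250, 0.1665, 0.2145, 0.1607, 0.1674, 0.1658]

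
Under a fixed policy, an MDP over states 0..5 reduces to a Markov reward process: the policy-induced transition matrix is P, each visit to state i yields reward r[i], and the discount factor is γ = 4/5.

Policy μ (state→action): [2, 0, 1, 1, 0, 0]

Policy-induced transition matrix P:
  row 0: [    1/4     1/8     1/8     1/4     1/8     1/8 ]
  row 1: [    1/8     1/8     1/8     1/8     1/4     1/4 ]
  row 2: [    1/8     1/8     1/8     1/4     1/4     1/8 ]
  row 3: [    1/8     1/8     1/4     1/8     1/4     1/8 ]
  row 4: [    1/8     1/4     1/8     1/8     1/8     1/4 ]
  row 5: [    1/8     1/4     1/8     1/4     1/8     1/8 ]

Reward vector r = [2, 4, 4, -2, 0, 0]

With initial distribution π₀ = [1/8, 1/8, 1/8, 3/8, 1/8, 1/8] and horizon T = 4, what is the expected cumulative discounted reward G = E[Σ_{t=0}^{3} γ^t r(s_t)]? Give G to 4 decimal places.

t=0: π = [0.1250, 0.1250, 0.1250, 0.3750, 0.1250, 0.1250], E[r] = 0.5000, γ^t·E[r] = 0.500000, running G = 0.500000
t=1: π = [0.1406, 0.1563, 0.1719, 0.1719, 0.2031, 0.1563], E[r] = 1.2500, γ^t·E[r] = 1.000000, running G = 1.500000
t=2: π = [0.1426, 0.1699, 0.1465, 0.1836, 0.1875, 0.1699], E[r] = 1.1836, γ^t·E[r] = 0.757500, running G = 2.257500
t=3: π = [0.1428, 0.1697, 0.1479, 0.1824, 0.1875, 0.1697], E[r] = 1.1914, γ^t·E[r] = 0.610000, running G = 2.867500

G = 2.8675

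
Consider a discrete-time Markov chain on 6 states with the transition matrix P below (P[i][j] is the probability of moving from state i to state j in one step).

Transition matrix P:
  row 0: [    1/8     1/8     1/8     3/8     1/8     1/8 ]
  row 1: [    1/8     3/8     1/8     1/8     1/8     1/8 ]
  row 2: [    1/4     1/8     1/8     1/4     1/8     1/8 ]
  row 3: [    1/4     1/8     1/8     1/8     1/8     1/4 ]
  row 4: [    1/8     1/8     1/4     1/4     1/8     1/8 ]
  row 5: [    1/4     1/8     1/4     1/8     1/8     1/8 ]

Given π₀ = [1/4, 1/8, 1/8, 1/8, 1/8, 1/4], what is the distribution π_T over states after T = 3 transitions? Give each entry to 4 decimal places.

t=0: π = [0.2500, 0.1250, 0.1250, 0.1250, 0.1250, 0.2500]
t=1: π = [0.1875, 0.1563, 0.1719, 0.2188, 0.1250, 0.1406]
t=2: π = [0.1914, 0.1641, 0.1582, 0.2090, 0.1250, 0.1523]
t=3: π = [0.1899, 0.1660, 0.1597, 0.2083, 0.1250, 0.1511]

π = [0.1899, 0.1660, 0.1597, 0.2083, 0.1250, 0.1511]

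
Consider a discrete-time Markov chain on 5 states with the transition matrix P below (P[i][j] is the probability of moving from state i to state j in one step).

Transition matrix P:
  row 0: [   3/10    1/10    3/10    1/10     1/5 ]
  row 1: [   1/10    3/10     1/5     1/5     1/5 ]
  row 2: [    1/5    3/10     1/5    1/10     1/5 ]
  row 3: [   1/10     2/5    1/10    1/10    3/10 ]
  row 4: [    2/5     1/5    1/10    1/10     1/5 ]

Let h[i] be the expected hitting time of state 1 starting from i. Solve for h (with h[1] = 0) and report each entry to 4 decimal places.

First-step conditioning: h[1] = 0; for i ≠ 1, h[i] = 1 + Σ_k P[i][k]·h[k].
  h[0] = 1 + 3/10·h[0] + 3/10·h[2] + 1/10·h[3] + 1/5·h[4]
  h[2] = 1 + 1/5·h[0] + 1/5·h[2] + 1/10·h[3] + 1/5·h[4]
  h[3] = 1 + 1/10·h[0] + 1/10·h[2] + 1/10·h[3] + 3/10·h[4]
  h[4] = 1 + 2/5·h[0] + 1/10·h[2] + 1/10·h[3] + 1/5·h[4]
Solving the 4×4 linear system over states ≠ 1 gives exactly h = [11000/2137, 0, 9000/2137, 8030/2137, 10300/2137] (h[1] = 0 is the target).

h = [5.1474, 0.0000, 4.2115, 3.7576, 4.8198]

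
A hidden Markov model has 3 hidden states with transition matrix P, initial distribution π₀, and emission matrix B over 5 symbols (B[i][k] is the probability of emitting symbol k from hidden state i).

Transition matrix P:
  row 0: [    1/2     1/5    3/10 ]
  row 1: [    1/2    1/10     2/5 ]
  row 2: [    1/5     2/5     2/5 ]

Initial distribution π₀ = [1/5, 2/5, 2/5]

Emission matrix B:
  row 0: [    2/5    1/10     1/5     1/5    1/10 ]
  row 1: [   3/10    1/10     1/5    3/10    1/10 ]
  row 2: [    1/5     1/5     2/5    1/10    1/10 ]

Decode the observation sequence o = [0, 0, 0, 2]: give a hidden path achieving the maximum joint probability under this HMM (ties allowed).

t=0: δ = [8.000e-02, 1.200e-01, 8.000e-02]  (obs o_0=0)
t=1: δ = [2.400e-02, 9.600e-03, 9.600e-03]  ψ = [1, 2, 1]  (obs o_1=0)
t=2: δ = [4.800e-03, 1.440e-03, 1.440e-03]  ψ = [0, 0, 0]  (obs o_2=0)
t=3: δ = [4.800e-04, 1.920e-04, 5.760e-04]  ψ = [0, 0, 0]  (obs o_3=2)
backtrack: best end state = 2; path = [1, 0, 0, 2]

path = [1, 0, 0, 2]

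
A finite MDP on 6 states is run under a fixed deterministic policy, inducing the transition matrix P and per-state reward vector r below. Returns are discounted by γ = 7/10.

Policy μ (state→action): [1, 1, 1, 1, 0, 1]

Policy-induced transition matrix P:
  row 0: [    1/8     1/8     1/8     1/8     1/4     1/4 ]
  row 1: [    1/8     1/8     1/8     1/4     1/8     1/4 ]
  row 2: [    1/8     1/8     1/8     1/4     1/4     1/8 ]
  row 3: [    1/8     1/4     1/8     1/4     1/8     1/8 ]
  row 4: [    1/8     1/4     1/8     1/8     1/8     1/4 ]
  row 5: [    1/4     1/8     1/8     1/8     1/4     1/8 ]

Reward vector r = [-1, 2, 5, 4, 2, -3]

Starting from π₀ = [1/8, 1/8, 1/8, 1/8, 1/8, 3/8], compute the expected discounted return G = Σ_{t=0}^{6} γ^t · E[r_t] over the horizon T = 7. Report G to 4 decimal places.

G = 3.1549

t=0: π = [0.1250, 0.1250, 0.1250, 0.1250, 0.1250, 0.3750], E[r] = 0.3750, γ^t·E[r] = 0.375000, running G = 0.375000
t=1: π = [0.1719, 0.1563, 0.1250, 0.1719, 0.2031, 0.1719], E[r] = 1.3438, γ^t·E[r] = 0.940625, running G = 1.315625
t=2: π = [0.1465, 0.1719, 0.1250, 0.1816, 0.1836, 0.1914], E[r] = 1.3418, γ^t·E[r] = 0.657480, running G = 1.973105
t=3: π = [0.1489, 0.1707, 0.1250, 0.1848, 0.1829, 0.1877], E[r] = 1.3591, γ^t·E[r] = 0.466182, running G = 2.439287
t=4: π = [0.1485, 0.1710, 0.1250, 0.1851, 0.1827, 0.1878], E[r] = 1.3607, γ^t·E[r] = 0.326701, running G = 2.765988
t=5: π = [0.1485, 0.1710, 0.1250, 0.1851, 0.1827, 0.1878], E[r] = 1.3610, γ^t·E[r] = 0.228742, running G = 2.994730
t=6: π = [0.1485, 0.1710, 0.1250, 0.1851, 0.1827, 0.1878], E[r] = 1.3610, γ^t·E[r] = 0.160126, running G = 3.154856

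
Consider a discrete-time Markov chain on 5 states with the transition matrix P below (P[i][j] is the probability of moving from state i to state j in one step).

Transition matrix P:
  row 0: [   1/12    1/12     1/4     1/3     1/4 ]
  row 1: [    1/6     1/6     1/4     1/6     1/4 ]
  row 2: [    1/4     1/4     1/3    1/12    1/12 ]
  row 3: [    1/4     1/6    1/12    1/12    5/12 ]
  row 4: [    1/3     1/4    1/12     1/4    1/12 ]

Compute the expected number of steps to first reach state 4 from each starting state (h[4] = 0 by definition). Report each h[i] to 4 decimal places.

First-step conditioning: h[4] = 0; for i ≠ 4, h[i] = 1 + Σ_k P[i][k]·h[k].
  h[0] = 1 + 1/12·h[0] + 1/12·h[1] + 1/4·h[2] + 1/3·h[3]
  h[1] = 1 + 1/6·h[0] + 1/6·h[1] + 1/4·h[2] + 1/6·h[3]
  h[2] = 1 + 1/4·h[0] + 1/4·h[1] + 1/3·h[2] + 1/12·h[3]
  h[3] = 1 + 1/4·h[0] + 1/6·h[1] + 1/12·h[2] + 1/12·h[3]
Solving the 4×4 linear system over states ≠ 4 gives exactly h = [7052/1719, 2420/573, 8684/1719, 5908/1719, 0] (h[4] = 0 is the target).

h = [4.1024, 4.2234, 5.0518, 3.4369, 0.0000]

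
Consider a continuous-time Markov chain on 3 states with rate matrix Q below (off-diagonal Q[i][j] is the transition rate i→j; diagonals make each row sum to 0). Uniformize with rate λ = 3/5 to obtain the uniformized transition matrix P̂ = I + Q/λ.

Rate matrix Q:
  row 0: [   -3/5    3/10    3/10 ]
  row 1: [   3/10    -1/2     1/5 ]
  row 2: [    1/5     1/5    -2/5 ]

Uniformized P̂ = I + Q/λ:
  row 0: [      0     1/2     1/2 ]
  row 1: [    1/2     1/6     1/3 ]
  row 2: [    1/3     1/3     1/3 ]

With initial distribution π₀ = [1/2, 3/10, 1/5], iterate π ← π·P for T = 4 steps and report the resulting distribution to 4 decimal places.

t=0: π = [0.5000, 0.3000, 0.2000]
t=1: π = [0.2167, 0.3667, 0.4167]
t=2: π = [0.3222, 0.3083, 0.3694]
t=3: π = [0.2773, 0.3356, 0.3870]
t=4: π = [0.2968, 0.3236, 0.3796]

π = [0.2968, 0.3236, 0.3796]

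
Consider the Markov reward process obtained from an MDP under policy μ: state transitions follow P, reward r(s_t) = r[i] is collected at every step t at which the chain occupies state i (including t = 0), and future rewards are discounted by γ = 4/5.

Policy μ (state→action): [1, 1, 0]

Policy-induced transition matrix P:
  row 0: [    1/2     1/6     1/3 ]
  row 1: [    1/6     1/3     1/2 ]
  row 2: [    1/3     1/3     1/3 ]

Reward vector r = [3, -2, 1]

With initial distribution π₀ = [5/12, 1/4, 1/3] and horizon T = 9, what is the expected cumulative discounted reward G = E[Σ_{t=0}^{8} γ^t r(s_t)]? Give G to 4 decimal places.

G = 4.0223

t=0: π = [0.4167, 0.2500, 0.3333], E[r] = 1.0833, γ^t·E[r] = 1.083333, running G = 1.083333
t=1: π = [0.3611, 0.2639, 0.3750], E[r] = 0.9306, γ^t·E[r] = 0.744444, running G = 1.827778
t=2: π = [0.3495, 0.2731, 0.3773], E[r] = 0.8796, γ^t·E[r] = 0.562963, running G = 2.390741
t=3: π = [0.3461, 0.2751, 0.3789], E[r] = 0.8669, γ^t·E[r] = 0.443852, running G = 2.834593
t=4: π = [0.3452, 0.2757, 0.3792], E[r] = 0.8634, γ^t·E[r] = 0.353633, running G = 3.188226
t=5: π = [0.3449, 0.2758, 0.3793], E[r] = 0.8624, γ^t·E[r] = 0.282597, running G = 3.470823
t=6: π = [0.3449, 0.2758, 0.3793], E[r] = 0.8622, γ^t·E[r] = 0.226011, running G = 3.696834
t=7: π = [0.3448, 0.2759, 0.3793], E[r] = 0.8621, γ^t·E[r] = 0.180794, running G = 3.877628
t=8: π = [0.3448, 0.2759, 0.3793], E[r] = 0.8621, γ^t·E[r] = 0.144632, running G = 4.022260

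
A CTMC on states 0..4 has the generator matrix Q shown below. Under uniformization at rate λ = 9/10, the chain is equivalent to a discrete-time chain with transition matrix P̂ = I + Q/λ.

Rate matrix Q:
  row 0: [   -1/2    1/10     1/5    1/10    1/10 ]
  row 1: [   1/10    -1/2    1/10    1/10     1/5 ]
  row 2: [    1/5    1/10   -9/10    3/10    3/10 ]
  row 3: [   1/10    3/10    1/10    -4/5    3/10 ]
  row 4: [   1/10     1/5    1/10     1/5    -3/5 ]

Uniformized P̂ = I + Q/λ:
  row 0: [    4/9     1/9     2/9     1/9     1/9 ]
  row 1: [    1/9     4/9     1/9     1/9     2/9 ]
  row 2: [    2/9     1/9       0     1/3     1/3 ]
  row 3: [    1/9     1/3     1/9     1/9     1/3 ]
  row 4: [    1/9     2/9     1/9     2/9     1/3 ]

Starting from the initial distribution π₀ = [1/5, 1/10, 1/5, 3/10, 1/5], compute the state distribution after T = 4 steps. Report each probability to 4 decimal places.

t=0: π = [0.2000, 0.1000, 0.2000, 0.3000, 0.2000]
t=1: π = [0.2000, 0.2333, 0.1111, 0.1778, 0.2778]
t=2: π = [0.1901, 0.2593, 0.1210, 0.1667, 0.2630]
t=3: π = [0.1879, 0.2638, 0.1188, 0.1672, 0.2623]
t=4: π = [0.1870, 0.2653, 0.1188, 0.1667, 0.2623]

π = [0.1870, 0.2653, 0.1188, 0.1667, 0.2623]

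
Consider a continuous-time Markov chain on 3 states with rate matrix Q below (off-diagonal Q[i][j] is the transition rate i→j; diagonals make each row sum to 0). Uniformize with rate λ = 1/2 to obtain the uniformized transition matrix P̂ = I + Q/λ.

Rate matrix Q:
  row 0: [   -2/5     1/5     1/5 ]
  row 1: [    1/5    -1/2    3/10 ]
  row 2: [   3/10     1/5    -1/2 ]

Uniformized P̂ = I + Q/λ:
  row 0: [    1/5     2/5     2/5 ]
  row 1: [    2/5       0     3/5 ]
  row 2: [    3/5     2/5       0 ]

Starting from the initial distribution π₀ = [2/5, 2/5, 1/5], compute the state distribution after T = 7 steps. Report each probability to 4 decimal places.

π = [0.3871, 0.2855, 0.3274]

t=0: π = [0.4000, 0.4000, 0.2000]
t=1: π = [0.3600, 0.2400, 0.4000]
t=2: π = [0.4080, 0.3040, 0.2880]
t=3: π = [0.3760, 0.2784, 0.3456]
t=4: π = [0.3939, 0.2886, 0.3174]
t=5: π = [0.3847, 0.2845, 0.3308]
t=6: π = [0.3892, 0.2862, 0.3246]
t=7: π = [0.3871, 0.2855, 0.3274]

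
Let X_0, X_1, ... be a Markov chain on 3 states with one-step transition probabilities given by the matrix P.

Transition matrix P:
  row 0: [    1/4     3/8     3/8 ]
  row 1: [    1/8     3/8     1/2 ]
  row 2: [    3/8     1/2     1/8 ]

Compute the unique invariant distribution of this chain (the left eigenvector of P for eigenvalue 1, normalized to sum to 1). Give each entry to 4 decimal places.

Balance equations π_j = Σ_i π_i·P[i][j]:
  π_0 = 1/4·π_0 + 1/8·π_1 + 3/8·π_2
  π_1 = 3/8·π_0 + 3/8·π_1 + 1/2·π_2
  normalize: π_0 + π_1 + π_2 = 1
Solving the linear system gives exactly π = [19/79, 33/79, 27/79].

π = [0.2405, 0.4177, 0.3418]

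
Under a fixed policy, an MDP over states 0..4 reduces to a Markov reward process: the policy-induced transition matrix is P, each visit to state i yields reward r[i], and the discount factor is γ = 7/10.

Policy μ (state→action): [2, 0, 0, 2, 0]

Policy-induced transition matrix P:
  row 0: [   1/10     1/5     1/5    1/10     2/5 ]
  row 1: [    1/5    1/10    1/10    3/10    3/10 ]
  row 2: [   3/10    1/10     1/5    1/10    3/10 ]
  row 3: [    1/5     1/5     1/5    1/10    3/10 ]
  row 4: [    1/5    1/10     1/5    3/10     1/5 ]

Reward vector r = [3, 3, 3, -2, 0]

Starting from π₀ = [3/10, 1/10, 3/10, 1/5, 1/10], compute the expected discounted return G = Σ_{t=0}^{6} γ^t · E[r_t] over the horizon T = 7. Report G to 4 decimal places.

G = 4.2525

t=0: π = [0.3000, 0.1000, 0.3000, 0.2000, 0.1000], E[r] = 1.7000, γ^t·E[r] = 1.700000, running G = 1.700000
t=1: π = [0.2000, 0.1500, 0.1900, 0.1400, 0.3200], E[r] = 1.3400, γ^t·E[r] = 0.938000, running G = 2.638000
t=2: π = [0.1990, 0.1340, 0.1850, 0.1940, 0.2880], E[r] = 1.1660, γ^t·E[r] = 0.571340, running G = 3.209340
t=3: π = [0.1986, 0.1393, 0.1866, 0.1844, 0.2911], E[r] = 1.2047, γ^t·E[r] = 0.413212, running G = 3.622552
t=4: π = [0.1988, 0.1383, 0.1861, 0.1861, 0.2908], E[r] = 1.1974, γ^t·E[r] = 0.287484, running G = 3.910036
t=5: π = [0.1987, 0.1385, 0.1862, 0.1858, 0.2908], E[r] = 1.1985, γ^t·E[r] = 0.201438, running G = 4.111474
t=6: π = [0.1987, 0.1385, 0.1862, 0.1859, 0.2908], E[r] = 1.1983, γ^t·E[r] = 0.140982, running G = 4.252456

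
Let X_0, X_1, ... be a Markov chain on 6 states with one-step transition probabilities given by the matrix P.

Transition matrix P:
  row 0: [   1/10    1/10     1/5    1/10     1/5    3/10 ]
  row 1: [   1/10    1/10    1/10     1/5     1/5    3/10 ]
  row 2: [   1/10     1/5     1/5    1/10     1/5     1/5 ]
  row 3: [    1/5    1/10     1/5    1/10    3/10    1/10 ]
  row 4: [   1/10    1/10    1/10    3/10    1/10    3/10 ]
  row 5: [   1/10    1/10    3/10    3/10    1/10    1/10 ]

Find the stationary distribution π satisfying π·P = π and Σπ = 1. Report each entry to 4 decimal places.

π = [0.1189, 0.1190, 0.1903, 0.1886, 0.1805, 0.2027]

Balance equations π_j = Σ_i π_i·P[i][j]:
  π_0 = 1/10·π_0 + 1/10·π_1 + 1/10·π_2 + 1/5·π_3 + 1/10·π_4 + 1/10·π_5
  π_1 = 1/10·π_0 + 1/10·π_1 + 1/5·π_2 + 1/10·π_3 + 1/10·π_4 + 1/10·π_5
  π_2 = 1/5·π_0 + 1/10·π_1 + 1/5·π_2 + 1/5·π_3 + 1/10·π_4 + 3/10·π_5
  π_3 = 1/10·π_0 + 1/5·π_1 + 1/10·π_2 + 1/10·π_3 + 3/10·π_4 + 3/10·π_5
  π_4 = 1/5·π_0 + 1/5·π_1 + 1/5·π_2 + 3/10·π_3 + 1/10·π_4 + 1/10·π_5
  normalize: π_0 + π_1 + π_2 + π_3 + π_4 + π_5 = 1
Solving the linear system gives exactly π = [4045/34033, 4051/34033, 6477/34033, 6417/34033, 6144/34033, 6899/34033].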